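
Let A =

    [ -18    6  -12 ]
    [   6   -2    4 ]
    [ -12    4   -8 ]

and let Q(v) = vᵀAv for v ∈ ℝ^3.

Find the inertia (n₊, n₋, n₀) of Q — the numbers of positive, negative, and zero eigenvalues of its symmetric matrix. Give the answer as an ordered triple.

Applying the same elementary operations to the rows and columns of A produces a congruent diagonal matrix with entries -18, 0, 0.
Counting signs: 1 negative, 2 zero.

(0, 1, 2)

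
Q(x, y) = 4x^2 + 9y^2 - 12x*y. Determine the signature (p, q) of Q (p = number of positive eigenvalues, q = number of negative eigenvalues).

(1, 0)

The symmetric matrix is A = [[4, -6], [-6, 9]].
Symmetric row and column elimination reduces A to a congruent diagonal form with pivots 4, 0.
So there are 1 positive, 1 zero pivots.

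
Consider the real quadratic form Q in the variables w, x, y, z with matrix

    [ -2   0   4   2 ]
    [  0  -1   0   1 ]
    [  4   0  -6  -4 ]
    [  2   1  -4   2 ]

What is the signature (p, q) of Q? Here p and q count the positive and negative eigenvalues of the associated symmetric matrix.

Row-reducing A symmetrically gives the diagonal entries -2, -1, 2, 5.
Counting signs: 2 positive, 2 negative.

(2, 2)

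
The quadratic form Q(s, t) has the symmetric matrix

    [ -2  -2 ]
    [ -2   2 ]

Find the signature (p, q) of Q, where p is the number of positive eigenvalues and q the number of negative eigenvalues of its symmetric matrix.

(1, 1)

Row-reducing A symmetrically gives the diagonal entries -2, 4.
Counting signs: 1 positive, 1 negative.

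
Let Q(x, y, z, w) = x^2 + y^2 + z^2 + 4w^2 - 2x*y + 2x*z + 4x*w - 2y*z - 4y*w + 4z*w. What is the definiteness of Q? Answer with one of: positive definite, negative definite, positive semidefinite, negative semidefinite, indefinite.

Write A = [[1, -1, 1, 2], [-1, 1, -1, -2], [1, -1, 1, 2], [2, -2, 2, 4]].
Applying the same elementary operations to the rows and columns of A produces a congruent diagonal matrix with entries 1, 0, 0, 0.
That gives 1 positive, 3 zero pivots.
Hence Q is positive semidefinite.

positive semidefinite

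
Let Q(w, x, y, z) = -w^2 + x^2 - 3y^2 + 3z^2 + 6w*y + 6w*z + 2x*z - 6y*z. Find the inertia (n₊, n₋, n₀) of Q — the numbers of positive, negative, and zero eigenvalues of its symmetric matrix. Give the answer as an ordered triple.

(3, 1, 0)

Write A = [[-1, 0, 3, 3], [0, 1, 0, 1], [3, 0, -3, -3], [3, 1, -3, 3]].
Row-reducing A symmetrically gives the diagonal entries -1, 1, 6, 5.
That gives 3 positive, 1 negative pivots.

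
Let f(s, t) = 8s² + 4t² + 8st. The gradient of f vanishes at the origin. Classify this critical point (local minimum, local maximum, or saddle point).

local minimum

The Hessian at the origin is H = [[16, 8], [8, 8]].
det H = 16·8 − (8)² = 64 > 0 and H[1,1] = 16 > 0, so H is positive definite.
Therefore the origin is a local minimum.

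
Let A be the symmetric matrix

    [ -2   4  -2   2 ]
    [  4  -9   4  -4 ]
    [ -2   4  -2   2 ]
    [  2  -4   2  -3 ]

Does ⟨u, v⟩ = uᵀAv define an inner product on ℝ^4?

no

Applying the same elementary operations to the rows and columns of A produces a congruent diagonal matrix with entries -2, -1, 0, -1.
Counting signs: 3 negative, 1 zero.
Hence Q is negative semidefinite.
⟨·,·⟩ is an inner product exactly when A is positive definite.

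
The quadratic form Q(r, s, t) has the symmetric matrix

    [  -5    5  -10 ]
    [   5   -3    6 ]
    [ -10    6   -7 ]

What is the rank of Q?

Row-reducing A symmetrically gives the diagonal entries -5, 2, 5.
Counting signs: 2 positive, 1 negative.
The rank is the number of nonzero pivots: 3.

3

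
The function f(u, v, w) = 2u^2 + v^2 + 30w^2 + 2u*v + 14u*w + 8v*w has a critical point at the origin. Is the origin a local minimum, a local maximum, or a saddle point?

The Hessian at the origin is H = [[4, 2, 14], [2, 2, 8], [14, 8, 60]].
Congruent diagonalization of H (simultaneous row and column reduction) yields pivots 4, 1, 10.
That gives 3 positive pivots.
H is positive definite, so the origin is a strict local minimum.

local minimum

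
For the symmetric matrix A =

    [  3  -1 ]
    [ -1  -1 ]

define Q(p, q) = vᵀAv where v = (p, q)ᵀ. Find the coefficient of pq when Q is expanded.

The coefficient of pq is A[1,2] + A[2,1] = 2·(-1) = -2.

-2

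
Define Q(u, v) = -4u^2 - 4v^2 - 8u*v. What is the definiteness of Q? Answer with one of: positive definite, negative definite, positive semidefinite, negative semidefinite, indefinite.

The symmetric matrix of Q is [[-4, -4], [-4, -4]].
For the 2×2 matrix [[-4, -4], [-4, -4]]: det = -4·-4 − (-4)² = 0, trace = -8.
det = 0 so one eigenvalue is zero; the form is semidefinite with the sign of the trace.

negative semidefinite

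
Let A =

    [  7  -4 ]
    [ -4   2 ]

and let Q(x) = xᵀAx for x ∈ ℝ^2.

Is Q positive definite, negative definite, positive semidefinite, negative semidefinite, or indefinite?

indefinite

For the 2×2 matrix [[7, -4], [-4, 2]]: det = 7·2 − (-4)² = -2, trace = 9.
det < 0 so the eigenvalues have opposite signs; the form is indefinite.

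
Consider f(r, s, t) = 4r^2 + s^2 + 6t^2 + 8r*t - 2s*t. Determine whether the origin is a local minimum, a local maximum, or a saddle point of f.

The Hessian at the origin is H = [[8, 0, 8], [0, 2, -2], [8, -2, 12]].
Congruent diagonalization of H (simultaneous row and column reduction) yields pivots 8, 2, 2.
That gives 3 positive pivots.
H is positive definite, so the origin is a strict local minimum.

local minimum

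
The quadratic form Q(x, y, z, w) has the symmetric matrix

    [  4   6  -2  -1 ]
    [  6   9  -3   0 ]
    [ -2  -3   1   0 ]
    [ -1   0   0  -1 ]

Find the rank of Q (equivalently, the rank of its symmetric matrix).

3

Row reduction of A gives 3 nonzero rows, so rank A = 3.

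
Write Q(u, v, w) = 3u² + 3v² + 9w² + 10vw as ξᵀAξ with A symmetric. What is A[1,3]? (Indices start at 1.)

The coefficient of u·w in Q is 0. For a symmetric A this equals A[1,3] + A[3,1] = 2·A[1,3].
So A[1,3] = 0/2 = 0.

0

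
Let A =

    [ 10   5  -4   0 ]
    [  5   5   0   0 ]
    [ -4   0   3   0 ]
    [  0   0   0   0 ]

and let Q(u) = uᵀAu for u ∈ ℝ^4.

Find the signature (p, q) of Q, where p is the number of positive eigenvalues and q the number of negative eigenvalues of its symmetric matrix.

Symmetric row and column elimination reduces A to a congruent diagonal form with pivots 10, 5/2, -1/5, 0.
Counting signs: 2 positive, 1 negative, 1 zero.

(2, 1)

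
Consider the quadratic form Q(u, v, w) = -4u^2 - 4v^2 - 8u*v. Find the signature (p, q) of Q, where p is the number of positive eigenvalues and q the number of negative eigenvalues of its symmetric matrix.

(0, 1)

The associated matrix is A = [[-4, -4, 0], [-4, -4, 0], [0, 0, 0]].
Congruent diagonalization of A (simultaneous row and column reduction) yields pivots -4, 0, 0.
Counting signs: 1 negative, 2 zero.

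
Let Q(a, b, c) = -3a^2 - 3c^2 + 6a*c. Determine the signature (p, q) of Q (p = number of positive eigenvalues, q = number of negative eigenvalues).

Write A = [[-3, 0, 3], [0, 0, 0], [3, 0, -3]].
Symmetric row and column elimination reduces A to a congruent diagonal form with pivots -3, 0, 0.
Counting signs: 1 negative, 2 zero.

(0, 1)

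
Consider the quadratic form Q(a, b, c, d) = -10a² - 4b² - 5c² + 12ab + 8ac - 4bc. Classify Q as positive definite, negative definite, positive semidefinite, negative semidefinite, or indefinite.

Write A = [[-10, 6, 4, 0], [6, -4, -2, 0], [4, -2, -5, 0], [0, 0, 0, 0]].
Congruent diagonalization of A (simultaneous row and column reduction) yields pivots -10, -2/5, -3, 0.
Counting signs: 3 negative, 1 zero.
Hence Q is negative semidefinite.

negative semidefinite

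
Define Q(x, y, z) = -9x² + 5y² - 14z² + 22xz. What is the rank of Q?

3

The symmetric matrix is A = [[-9, 0, 11], [0, 5, 0], [11, 0, -14]].
An LDLᵀ factorisation of A has diagonal entries -9, 5, -5/9.
So there are 1 positive, 2 negative pivots.
The rank is the number of nonzero pivots: 3.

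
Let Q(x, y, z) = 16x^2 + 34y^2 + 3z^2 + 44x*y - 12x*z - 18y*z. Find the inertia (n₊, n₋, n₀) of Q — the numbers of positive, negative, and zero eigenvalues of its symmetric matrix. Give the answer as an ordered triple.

(3, 0, 0)

Write A = [[16, 22, -6], [22, 34, -9], [-6, -9, 3]].
Applying the same elementary operations to the rows and columns of A produces a congruent diagonal matrix with entries 16, 15/4, 3/5.
That gives 3 positive pivots.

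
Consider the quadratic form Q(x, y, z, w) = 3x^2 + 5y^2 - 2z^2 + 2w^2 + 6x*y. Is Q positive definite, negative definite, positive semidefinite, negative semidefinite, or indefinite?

indefinite

Write A = [[3, 3, 0, 0], [3, 5, 0, 0], [0, 0, -2, 0], [0, 0, 0, 2]].
An LDLᵀ factorisation of A has diagonal entries 3, 2, -2, 2.
So there are 3 positive, 1 negative pivots.
Hence Q is indefinite.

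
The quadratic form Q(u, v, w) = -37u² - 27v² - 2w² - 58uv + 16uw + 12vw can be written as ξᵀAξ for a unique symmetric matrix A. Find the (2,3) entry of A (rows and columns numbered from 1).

The coefficient of v·w in Q is 12. For a symmetric A this equals A[2,3] + A[3,2] = 2·A[2,3].
So A[2,3] = 12/2 = 6.

6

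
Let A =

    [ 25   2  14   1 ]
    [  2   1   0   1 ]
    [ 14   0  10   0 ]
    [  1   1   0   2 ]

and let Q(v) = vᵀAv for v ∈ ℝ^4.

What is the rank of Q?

4

Symmetric row and column elimination reduces A to a congruent diagonal form with pivots 25, 21/25, 2/3, 2/7.
So there are 4 positive pivots.
The rank is the number of nonzero pivots: 4.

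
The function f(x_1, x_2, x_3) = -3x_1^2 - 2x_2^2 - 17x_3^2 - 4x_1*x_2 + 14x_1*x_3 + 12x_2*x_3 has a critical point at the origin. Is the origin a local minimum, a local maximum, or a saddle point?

The Hessian at the origin is H = [[-6, -4, 14], [-4, -4, 12], [14, 12, -34]].
Row-reducing H symmetrically gives the diagonal entries -6, -4/3, 4.
So there are 1 positive, 2 negative pivots.
H is indefinite, so the origin is a saddle point.

saddle point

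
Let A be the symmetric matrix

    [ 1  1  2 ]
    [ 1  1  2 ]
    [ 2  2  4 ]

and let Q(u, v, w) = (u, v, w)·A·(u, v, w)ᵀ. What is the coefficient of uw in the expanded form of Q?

The coefficient of uw is A[1,3] + A[3,1] = 2·2 = 4.

4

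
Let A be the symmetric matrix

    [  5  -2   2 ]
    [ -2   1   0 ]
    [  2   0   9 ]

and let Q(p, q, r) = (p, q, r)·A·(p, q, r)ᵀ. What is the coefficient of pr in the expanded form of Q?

4

The coefficient of pr is A[1,3] + A[3,1] = 2·2 = 4.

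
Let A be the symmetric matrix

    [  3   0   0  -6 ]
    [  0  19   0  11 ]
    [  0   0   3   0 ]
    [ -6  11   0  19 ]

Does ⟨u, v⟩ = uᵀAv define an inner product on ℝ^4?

yes

Congruent diagonalization of A (simultaneous row and column reduction) yields pivots 3, 19, 3, 12/19.
Counting signs: 4 positive.
Hence Q is positive definite.
⟨·,·⟩ is an inner product exactly when A is positive definite.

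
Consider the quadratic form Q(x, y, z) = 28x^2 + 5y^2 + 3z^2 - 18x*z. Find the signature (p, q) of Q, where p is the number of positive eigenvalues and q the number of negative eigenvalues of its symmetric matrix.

The symmetric matrix is A = [[28, 0, -9], [0, 5, 0], [-9, 0, 3]].
Applying the same elementary operations to the rows and columns of A produces a congruent diagonal matrix with entries 28, 5, 3/28.
So there are 3 positive pivots.

(3, 0)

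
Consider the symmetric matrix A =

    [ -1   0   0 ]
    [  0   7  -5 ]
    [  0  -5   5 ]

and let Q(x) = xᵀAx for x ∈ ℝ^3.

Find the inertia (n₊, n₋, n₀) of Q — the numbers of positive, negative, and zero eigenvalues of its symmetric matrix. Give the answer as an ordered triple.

An LDLᵀ factorisation of A has diagonal entries -1, 7, 10/7.
So there are 2 positive, 1 negative pivots.

(2, 1, 0)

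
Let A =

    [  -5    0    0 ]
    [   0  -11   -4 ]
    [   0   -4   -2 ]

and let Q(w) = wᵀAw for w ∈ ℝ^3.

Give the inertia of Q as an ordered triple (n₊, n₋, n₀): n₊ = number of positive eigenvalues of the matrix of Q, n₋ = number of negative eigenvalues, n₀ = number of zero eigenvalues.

Row-reducing A symmetrically gives the diagonal entries -5, -11, -6/11.
That gives 3 negative pivots.

(0, 3, 0)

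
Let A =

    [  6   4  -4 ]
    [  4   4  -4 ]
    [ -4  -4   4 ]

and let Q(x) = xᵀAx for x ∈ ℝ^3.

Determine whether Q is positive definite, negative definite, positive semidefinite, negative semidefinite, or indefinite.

Row-reducing A symmetrically gives the diagonal entries 6, 4/3, 0.
So there are 2 positive, 1 zero pivots.
Hence Q is positive semidefinite.

positive semidefinite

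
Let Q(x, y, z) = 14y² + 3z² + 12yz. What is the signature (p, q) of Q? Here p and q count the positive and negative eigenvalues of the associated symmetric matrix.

The symmetric matrix is A = [[0, 0, 0], [0, 14, 6], [0, 6, 3]].
Congruent diagonalization of A (simultaneous row and column reduction) yields pivots 0, 14, 3/7.
Counting signs: 2 positive, 1 zero.

(2, 0)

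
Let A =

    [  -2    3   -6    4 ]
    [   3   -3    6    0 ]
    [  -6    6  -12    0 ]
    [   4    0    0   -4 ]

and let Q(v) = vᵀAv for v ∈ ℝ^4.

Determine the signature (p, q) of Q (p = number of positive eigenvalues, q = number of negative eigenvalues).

(1, 2)

Symmetric row and column elimination reduces A to a congruent diagonal form with pivots -2, 3/2, 0, -20.
That gives 1 positive, 2 negative, 1 zero pivots.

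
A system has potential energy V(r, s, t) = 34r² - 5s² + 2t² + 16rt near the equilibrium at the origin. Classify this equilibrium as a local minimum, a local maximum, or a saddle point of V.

The Hessian at the origin is H = [[68, 0, 16], [0, -10, 0], [16, 0, 4]].
Symmetric row and column elimination reduces H to a congruent diagonal form with pivots 68, -10, 4/17.
Counting signs: 2 positive, 1 negative.
H is indefinite, so the origin is a saddle point.

saddle point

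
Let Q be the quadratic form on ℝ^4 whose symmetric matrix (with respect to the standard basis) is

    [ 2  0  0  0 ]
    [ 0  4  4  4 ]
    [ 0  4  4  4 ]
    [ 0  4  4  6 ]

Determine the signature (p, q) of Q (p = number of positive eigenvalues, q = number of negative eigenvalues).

Congruent diagonalization of A (simultaneous row and column reduction) yields pivots 2, 4, 0, 2.
So there are 3 positive, 1 zero pivots.

(3, 0)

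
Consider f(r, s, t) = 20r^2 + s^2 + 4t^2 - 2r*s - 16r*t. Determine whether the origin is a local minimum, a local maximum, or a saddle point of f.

local minimum

The Hessian at the origin is H = [[40, -2, -16], [-2, 2, 0], [-16, 0, 8]].
Applying the same elementary operations to the rows and columns of H produces a congruent diagonal matrix with entries 40, 19/10, 24/19.
That gives 3 positive pivots.
H is positive definite, so the origin is a strict local minimum.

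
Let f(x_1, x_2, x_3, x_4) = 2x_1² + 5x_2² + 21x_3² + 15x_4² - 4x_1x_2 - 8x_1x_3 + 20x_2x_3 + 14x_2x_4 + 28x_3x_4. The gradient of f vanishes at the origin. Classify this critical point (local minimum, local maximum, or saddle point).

The Hessian at the origin is H = [[4, -4, -8, 0], [-4, 10, 20, 14], [-8, 20, 42, 28], [0, 14, 28, 30]].
Symmetric row and column elimination reduces H to a congruent diagonal form with pivots 4, 6, 2, -8/3.
That gives 3 positive, 1 negative pivots.
H is indefinite, so the origin is a saddle point.

saddle point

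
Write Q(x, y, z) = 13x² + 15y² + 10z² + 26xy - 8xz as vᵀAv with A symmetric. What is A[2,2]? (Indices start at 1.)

The coefficient of y² in Q is 15, and that is exactly A[2,2].

15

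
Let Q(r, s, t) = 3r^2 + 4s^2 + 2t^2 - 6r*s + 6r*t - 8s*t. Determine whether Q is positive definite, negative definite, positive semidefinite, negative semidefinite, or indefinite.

The symmetric matrix is A = [[3, -3, 3], [-3, 4, -4], [3, -4, 2]].
Congruent diagonalization of A (simultaneous row and column reduction) yields pivots 3, 1, -2.
Counting signs: 2 positive, 1 negative.
Hence Q is indefinite.

indefinite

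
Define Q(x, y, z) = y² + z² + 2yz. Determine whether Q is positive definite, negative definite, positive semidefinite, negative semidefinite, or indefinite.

positive semidefinite

Write A = [[0, 0, 0], [0, 1, 1], [0, 1, 1]].
Applying the same elementary operations to the rows and columns of A produces a congruent diagonal matrix with entries 0, 1, 0.
That gives 1 positive, 2 zero pivots.
Hence Q is positive semidefinite.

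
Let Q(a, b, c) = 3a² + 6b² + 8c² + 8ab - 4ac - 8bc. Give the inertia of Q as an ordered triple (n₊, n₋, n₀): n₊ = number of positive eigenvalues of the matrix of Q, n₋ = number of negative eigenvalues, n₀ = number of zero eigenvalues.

(3, 0, 0)

Write A = [[3, 4, -2], [4, 6, -4], [-2, -4, 8]].
An LDLᵀ factorisation of A has diagonal entries 3, 2/3, 4.
That gives 3 positive pivots.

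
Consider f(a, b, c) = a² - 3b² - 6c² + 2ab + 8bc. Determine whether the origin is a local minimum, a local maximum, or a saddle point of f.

saddle point

The Hessian at the origin is H = [[2, 2, 0], [2, -6, 8], [0, 8, -12]].
Row-reducing H symmetrically gives the diagonal entries 2, -8, -4.
That gives 1 positive, 2 negative pivots.
H is indefinite, so the origin is a saddle point.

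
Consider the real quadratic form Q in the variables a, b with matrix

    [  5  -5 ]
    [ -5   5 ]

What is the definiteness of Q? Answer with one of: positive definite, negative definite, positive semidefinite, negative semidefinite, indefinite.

Row-reducing A symmetrically gives the diagonal entries 5, 0.
So there are 1 positive, 1 zero pivots.
Hence Q is positive semidefinite.

positive semidefinite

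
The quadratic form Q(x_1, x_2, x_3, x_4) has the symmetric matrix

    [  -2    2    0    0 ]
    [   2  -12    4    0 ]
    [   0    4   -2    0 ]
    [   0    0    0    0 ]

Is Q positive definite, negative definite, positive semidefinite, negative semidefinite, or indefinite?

negative semidefinite

Applying the same elementary operations to the rows and columns of A produces a congruent diagonal matrix with entries -2, -10, -2/5, 0.
So there are 3 negative, 1 zero pivots.
Hence Q is negative semidefinite.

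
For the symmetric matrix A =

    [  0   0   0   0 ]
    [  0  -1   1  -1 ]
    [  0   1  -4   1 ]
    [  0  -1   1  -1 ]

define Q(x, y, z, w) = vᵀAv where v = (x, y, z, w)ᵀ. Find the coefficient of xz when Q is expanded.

0

The coefficient of xz is A[1,3] + A[3,1] = 2·0 = 0.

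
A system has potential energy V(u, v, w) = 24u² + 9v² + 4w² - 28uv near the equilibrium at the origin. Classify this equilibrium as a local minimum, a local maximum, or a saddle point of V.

local minimum

The Hessian at the origin is H = [[48, -28, 0], [-28, 18, 0], [0, 0, 8]].
Row-reducing H symmetrically gives the diagonal entries 48, 5/3, 8.
Counting signs: 3 positive.
H is positive definite, so the origin is a strict local minimum.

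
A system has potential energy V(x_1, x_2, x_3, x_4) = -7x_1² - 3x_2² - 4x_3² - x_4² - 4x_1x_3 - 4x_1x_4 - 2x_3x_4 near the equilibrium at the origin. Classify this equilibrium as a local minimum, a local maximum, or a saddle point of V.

local maximum

The Hessian at the origin is H = [[-14, 0, -4, -4], [0, -6, 0, 0], [-4, 0, -8, -2], [-4, 0, -2, -2]].
Applying the same elementary operations to the rows and columns of H produces a congruent diagonal matrix with entries -14, -6, -48/7, -3/4.
That gives 4 negative pivots.
H is negative definite, so the origin is a strict local maximum.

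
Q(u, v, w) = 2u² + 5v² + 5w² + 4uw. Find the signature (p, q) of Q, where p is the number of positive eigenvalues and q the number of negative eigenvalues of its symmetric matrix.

(3, 0)

The symmetric matrix is A = [[2, 0, 2], [0, 5, 0], [2, 0, 5]].
Symmetric row and column elimination reduces A to a congruent diagonal form with pivots 2, 5, 3.
So there are 3 positive pivots.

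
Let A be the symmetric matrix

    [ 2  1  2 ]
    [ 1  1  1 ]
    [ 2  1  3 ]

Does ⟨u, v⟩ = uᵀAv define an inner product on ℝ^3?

Row-reducing A symmetrically gives the diagonal entries 2, 1/2, 1.
That gives 3 positive pivots.
Hence Q is positive definite.
⟨·,·⟩ is an inner product exactly when A is positive definite.

yes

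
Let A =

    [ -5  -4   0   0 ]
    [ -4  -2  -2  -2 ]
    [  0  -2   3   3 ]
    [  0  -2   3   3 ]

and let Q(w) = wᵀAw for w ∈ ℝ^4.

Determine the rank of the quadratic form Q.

Row-reducing A symmetrically gives the diagonal entries -5, 6/5, -1/3, 0.
That gives 1 positive, 2 negative, 1 zero pivots.
The rank is the number of nonzero pivots: 3.

3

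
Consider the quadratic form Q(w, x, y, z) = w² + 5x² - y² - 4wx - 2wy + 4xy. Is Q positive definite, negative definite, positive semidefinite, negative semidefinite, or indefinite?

indefinite

The symmetric matrix is A = [[1, -2, -1, 0], [-2, 5, 2, 0], [-1, 2, -1, 0], [0, 0, 0, 0]].
Row-reducing A symmetrically gives the diagonal entries 1, 1, -2, 0.
Counting signs: 2 positive, 1 negative, 1 zero.
Hence Q is indefinite.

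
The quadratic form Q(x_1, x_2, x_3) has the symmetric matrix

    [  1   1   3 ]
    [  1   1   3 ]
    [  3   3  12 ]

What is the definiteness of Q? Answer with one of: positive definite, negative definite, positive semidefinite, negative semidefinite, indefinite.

Row-reducing A symmetrically gives the diagonal entries 1, 0, 3.
That gives 2 positive, 1 zero pivots.
Hence Q is positive semidefinite.

positive semidefinite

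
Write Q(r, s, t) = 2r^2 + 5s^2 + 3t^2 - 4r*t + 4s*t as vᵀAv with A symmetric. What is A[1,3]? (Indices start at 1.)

The coefficient of r·t in Q is -4. For a symmetric A this equals A[1,3] + A[3,1] = 2·A[1,3].
So A[1,3] = -4/2 = -2.

-2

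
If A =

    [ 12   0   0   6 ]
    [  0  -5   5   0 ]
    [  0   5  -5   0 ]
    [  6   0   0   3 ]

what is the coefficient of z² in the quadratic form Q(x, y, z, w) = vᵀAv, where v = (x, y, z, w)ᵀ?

The coefficient of z² is the diagonal entry A[3,3] = -5.

-5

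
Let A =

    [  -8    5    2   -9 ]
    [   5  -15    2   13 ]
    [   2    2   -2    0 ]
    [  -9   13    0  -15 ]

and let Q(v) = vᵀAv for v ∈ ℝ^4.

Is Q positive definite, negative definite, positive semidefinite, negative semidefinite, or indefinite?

Congruent diagonalization of A (simultaneous row and column reduction) yields pivots -8, -95/8, -58/95, -6/29.
Counting signs: 4 negative.
Hence Q is negative definite.

negative definite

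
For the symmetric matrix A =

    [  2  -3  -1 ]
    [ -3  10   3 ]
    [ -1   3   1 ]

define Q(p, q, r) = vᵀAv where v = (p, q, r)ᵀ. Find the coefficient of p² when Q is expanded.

2

The coefficient of p² is the diagonal entry A[1,1] = 2.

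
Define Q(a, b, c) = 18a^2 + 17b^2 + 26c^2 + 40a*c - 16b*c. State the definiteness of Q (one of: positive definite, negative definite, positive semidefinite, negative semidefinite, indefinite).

positive definite

The symmetric matrix is A = [[18, 0, 20], [0, 17, -8], [20, -8, 26]].
Symmetric row and column elimination reduces A to a congruent diagonal form with pivots 18, 17, 2/153.
Counting signs: 3 positive.
Hence Q is positive definite.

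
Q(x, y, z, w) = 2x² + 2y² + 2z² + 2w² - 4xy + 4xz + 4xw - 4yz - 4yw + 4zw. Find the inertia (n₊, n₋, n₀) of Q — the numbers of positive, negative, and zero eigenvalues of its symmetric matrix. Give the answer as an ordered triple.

The symmetric matrix is A = [[2, -2, 2, 2], [-2, 2, -2, -2], [2, -2, 2, 2], [2, -2, 2, 2]].
Congruent diagonalization of A (simultaneous row and column reduction) yields pivots 2, 0, 0, 0.
That gives 1 positive, 3 zero pivots.

(1, 0, 3)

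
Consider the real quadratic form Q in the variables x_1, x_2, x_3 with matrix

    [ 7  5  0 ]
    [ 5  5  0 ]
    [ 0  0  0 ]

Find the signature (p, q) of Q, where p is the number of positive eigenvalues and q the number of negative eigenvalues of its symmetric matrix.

(2, 0)

Row-reducing A symmetrically gives the diagonal entries 7, 10/7, 0.
That gives 2 positive, 1 zero pivots.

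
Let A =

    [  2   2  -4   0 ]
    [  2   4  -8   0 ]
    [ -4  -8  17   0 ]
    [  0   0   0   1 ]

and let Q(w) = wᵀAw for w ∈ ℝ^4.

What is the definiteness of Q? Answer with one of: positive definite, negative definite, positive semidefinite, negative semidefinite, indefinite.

positive definite

Leading principal minors: Δ_1 = 2, Δ_2 = 4, Δ_3 = 4, Δ_4 = 4.
All leading principal minors are positive, so by Sylvester's criterion Q is positive definite.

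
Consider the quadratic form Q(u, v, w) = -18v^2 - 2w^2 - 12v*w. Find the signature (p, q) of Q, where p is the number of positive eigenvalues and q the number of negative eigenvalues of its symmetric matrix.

(0, 1)

Write A = [[0, 0, 0], [0, -18, -6], [0, -6, -2]].
Applying the same elementary operations to the rows and columns of A produces a congruent diagonal matrix with entries 0, -18, 0.
That gives 1 negative, 2 zero pivots.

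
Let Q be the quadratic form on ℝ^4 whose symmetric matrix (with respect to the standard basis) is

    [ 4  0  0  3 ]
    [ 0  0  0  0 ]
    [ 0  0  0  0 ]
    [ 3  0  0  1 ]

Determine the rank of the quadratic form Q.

2

Symmetric row and column elimination reduces A to a congruent diagonal form with pivots 4, 0, 0, -5/4.
That gives 1 positive, 1 negative, 2 zero pivots.
The rank is the number of nonzero pivots: 2.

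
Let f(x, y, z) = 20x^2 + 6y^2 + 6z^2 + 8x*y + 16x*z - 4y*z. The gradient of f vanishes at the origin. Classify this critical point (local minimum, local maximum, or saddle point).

The Hessian at the origin is H = [[40, 8, 16], [8, 12, -4], [16, -4, 12]].
Congruent diagonalization of H (simultaneous row and column reduction) yields pivots 40, 52/5, 8/13.
That gives 3 positive pivots.
H is positive definite, so the origin is a strict local minimum.

local minimum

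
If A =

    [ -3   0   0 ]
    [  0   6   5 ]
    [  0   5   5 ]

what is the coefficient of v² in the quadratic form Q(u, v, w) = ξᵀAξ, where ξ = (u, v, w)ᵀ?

The coefficient of v² is the diagonal entry A[2,2] = 6.

6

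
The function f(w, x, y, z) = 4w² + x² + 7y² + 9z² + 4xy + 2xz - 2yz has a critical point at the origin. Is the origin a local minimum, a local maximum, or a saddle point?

local minimum

The Hessian at the origin is H = [[8, 0, 0, 0], [0, 2, 4, 2], [0, 4, 14, -2], [0, 2, -2, 18]].
An LDLᵀ factorisation of H has diagonal entries 8, 2, 6, 10.
So there are 4 positive pivots.
H is positive definite, so the origin is a strict local minimum.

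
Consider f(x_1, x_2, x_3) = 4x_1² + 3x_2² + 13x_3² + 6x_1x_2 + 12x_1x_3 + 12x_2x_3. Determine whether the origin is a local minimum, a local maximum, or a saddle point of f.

local minimum

The Hessian at the origin is H = [[8, 6, 12], [6, 6, 12], [12, 12, 26]].
Applying the same elementary operations to the rows and columns of H produces a congruent diagonal matrix with entries 8, 3/2, 2.
So there are 3 positive pivots.
H is positive definite, so the origin is a strict local minimum.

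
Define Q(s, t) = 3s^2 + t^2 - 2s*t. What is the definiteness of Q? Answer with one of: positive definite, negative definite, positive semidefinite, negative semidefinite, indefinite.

positive definite

The symmetric matrix of Q is A = [[3, -1], [-1, 1]].
Leading principal minors: Δ_1 = 3, Δ_2 = 2.
All leading principal minors are positive, so by Sylvester's criterion Q is positive definite.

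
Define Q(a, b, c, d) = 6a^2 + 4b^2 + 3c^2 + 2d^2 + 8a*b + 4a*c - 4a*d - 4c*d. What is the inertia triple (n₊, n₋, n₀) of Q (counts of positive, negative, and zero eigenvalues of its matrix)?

(3, 0, 1)

The symmetric matrix is A = [[6, 4, 2, -2], [4, 4, 0, 0], [2, 0, 3, -2], [-2, 0, -2, 2]].
Symmetric row and column elimination reduces A to a congruent diagonal form with pivots 6, 4/3, 1, 0.
Counting signs: 3 positive, 1 zero.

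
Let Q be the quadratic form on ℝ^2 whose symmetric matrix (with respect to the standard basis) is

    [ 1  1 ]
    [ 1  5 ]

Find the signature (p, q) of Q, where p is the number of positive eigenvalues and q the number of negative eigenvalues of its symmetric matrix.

Congruent diagonalization of A (simultaneous row and column reduction) yields pivots 1, 4.
That gives 2 positive pivots.

(2, 0)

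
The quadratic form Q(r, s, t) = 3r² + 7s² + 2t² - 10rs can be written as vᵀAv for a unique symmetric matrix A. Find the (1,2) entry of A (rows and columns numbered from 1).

The coefficient of r·s in Q is -10. For a symmetric A this equals A[1,2] + A[2,1] = 2·A[1,2].
So A[1,2] = -10/2 = -5.

-5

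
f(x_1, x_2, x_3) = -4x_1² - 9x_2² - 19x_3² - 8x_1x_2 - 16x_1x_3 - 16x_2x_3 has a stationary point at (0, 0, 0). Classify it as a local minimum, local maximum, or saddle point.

local maximum

The Hessian at the origin is H = [[-8, -8, -16], [-8, -18, -16], [-16, -16, -38]].
Symmetric row and column elimination reduces H to a congruent diagonal form with pivots -8, -10, -6.
So there are 3 negative pivots.
H is negative definite, so the origin is a strict local maximum.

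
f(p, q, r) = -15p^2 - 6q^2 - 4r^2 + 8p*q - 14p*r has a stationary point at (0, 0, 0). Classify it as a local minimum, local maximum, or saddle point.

The Hessian at the origin is H = [[-30, 8, -14], [8, -12, 0], [-14, 0, -8]].
Congruent diagonalization of H (simultaneous row and column reduction) yields pivots -30, -148/15, -2/37.
So there are 3 negative pivots.
H is negative definite, so the origin is a strict local maximum.

local maximum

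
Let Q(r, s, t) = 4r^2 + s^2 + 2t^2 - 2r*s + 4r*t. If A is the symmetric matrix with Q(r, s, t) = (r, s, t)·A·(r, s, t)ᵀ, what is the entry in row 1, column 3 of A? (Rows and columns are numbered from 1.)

2

The coefficient of r·t in Q is 4. For a symmetric A this equals A[1,3] + A[3,1] = 2·A[1,3].
So A[1,3] = 4/2 = 2.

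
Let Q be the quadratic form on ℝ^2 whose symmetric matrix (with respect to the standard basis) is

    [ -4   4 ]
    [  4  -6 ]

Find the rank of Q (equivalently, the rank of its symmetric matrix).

2

Congruent diagonalization of A (simultaneous row and column reduction) yields pivots -4, -2.
That gives 2 negative pivots.
The rank is the number of nonzero pivots: 2.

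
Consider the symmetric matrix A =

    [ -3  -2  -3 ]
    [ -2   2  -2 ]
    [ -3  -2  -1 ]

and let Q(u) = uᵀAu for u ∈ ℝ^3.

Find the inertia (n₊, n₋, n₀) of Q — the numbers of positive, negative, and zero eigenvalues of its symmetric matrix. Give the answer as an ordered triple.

Symmetric row and column elimination reduces A to a congruent diagonal form with pivots -3, 10/3, 2.
That gives 2 positive, 1 negative pivots.

(2, 1, 0)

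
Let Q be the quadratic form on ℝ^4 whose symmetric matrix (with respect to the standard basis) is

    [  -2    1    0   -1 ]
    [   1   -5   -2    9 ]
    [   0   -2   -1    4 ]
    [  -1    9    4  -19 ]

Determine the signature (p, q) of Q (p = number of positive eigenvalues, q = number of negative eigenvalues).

Symmetric row and column elimination reduces A to a congruent diagonal form with pivots -2, -9/2, -1/9, -2.
So there are 4 negative pivots.

(0, 4)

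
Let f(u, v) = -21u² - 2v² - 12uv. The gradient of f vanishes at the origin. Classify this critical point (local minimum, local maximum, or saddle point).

The Hessian at the origin is H = [[-42, -12], [-12, -4]].
det H = -42·-4 − (-12)² = 24 > 0 and H[1,1] = -42 < 0, so H is negative definite.
Therefore the origin is a local maximum.

local maximum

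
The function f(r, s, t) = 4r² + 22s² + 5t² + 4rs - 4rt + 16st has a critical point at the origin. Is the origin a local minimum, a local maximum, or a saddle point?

The Hessian at the origin is H = [[8, 4, -4], [4, 44, 16], [-4, 16, 10]].
An LDLᵀ factorisation of H has diagonal entries 8, 42, 2/7.
So there are 3 positive pivots.
H is positive definite, so the origin is a strict local minimum.

local minimum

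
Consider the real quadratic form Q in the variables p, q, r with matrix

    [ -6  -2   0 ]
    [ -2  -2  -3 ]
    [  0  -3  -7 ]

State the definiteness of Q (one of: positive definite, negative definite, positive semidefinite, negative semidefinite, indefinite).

negative definite

Row-reducing A symmetrically gives the diagonal entries -6, -4/3, -1/4.
Counting signs: 3 negative.
Hence Q is negative definite.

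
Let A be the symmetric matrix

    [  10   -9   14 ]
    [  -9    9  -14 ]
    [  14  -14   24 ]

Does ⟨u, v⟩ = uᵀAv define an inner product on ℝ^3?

yes

Row-reducing A symmetrically gives the diagonal entries 10, 9/10, 20/9.
Counting signs: 3 positive.
Hence Q is positive definite.
⟨·,·⟩ is an inner product exactly when A is positive definite.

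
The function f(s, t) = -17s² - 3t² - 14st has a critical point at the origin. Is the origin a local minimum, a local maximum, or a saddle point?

The Hessian at the origin is H = [[-34, -14], [-14, -6]].
det H = -34·-6 − (-14)² = 8 > 0 and H[1,1] = -34 < 0, so H is negative definite.
Therefore the origin is a local maximum.

local maximum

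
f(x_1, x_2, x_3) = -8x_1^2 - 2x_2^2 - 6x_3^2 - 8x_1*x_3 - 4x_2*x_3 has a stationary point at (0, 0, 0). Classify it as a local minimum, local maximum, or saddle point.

local maximum

The Hessian at the origin is H = [[-16, 0, -8], [0, -4, -4], [-8, -4, -12]].
Symmetric row and column elimination reduces H to a congruent diagonal form with pivots -16, -4, -4.
So there are 3 negative pivots.
H is negative definite, so the origin is a strict local maximum.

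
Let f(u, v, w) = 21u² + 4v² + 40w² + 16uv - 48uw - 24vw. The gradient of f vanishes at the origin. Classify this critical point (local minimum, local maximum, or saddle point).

local minimum

The Hessian at the origin is H = [[42, 16, -48], [16, 8, -24], [-48, -24, 80]].
Row-reducing H symmetrically gives the diagonal entries 42, 40/21, 8.
So there are 3 positive pivots.
H is positive definite, so the origin is a strict local minimum.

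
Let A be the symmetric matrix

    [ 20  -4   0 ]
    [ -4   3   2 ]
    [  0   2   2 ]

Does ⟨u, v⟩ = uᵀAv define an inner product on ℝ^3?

Leading principal minors: Δ_1 = 20, Δ_2 = 44, Δ_3 = 8.
All leading principal minors are positive, so by Sylvester's criterion Q is positive definite.
⟨·,·⟩ is an inner product exactly when A is positive definite.

yes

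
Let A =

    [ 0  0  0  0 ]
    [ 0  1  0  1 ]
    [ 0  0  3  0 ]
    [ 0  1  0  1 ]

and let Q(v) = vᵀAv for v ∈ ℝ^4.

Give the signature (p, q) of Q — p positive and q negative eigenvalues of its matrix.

Congruent diagonalization of A (simultaneous row and column reduction) yields pivots 0, 1, 3, 0.
That gives 2 positive, 2 zero pivots.

(2, 0)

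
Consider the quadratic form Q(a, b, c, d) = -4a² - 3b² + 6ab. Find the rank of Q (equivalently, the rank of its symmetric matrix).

2

Write A = [[-4, 3, 0, 0], [3, -3, 0, 0], [0, 0, 0, 0], [0, 0, 0, 0]].
Applying the same elementary operations to the rows and columns of A produces a congruent diagonal matrix with entries -4, -3/4, 0, 0.
Counting signs: 2 negative, 2 zero.
The rank is the number of nonzero pivots: 2.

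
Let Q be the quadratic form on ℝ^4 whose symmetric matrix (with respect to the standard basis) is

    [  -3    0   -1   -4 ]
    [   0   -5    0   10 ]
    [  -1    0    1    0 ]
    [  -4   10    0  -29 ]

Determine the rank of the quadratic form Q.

An LDLᵀ factorisation of A has diagonal entries -3, -5, 4/3, -5.
Counting signs: 1 positive, 3 negative.
The rank is the number of nonzero pivots: 4.

4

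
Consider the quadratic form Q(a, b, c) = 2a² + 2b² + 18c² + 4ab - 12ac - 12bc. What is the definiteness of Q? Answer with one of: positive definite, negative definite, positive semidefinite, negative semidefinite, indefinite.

The symmetric matrix is A = [[2, 2, -6], [2, 2, -6], [-6, -6, 18]].
Symmetric row and column elimination reduces A to a congruent diagonal form with pivots 2, 0, 0.
That gives 1 positive, 2 zero pivots.
Hence Q is positive semidefinite.

positive semidefinite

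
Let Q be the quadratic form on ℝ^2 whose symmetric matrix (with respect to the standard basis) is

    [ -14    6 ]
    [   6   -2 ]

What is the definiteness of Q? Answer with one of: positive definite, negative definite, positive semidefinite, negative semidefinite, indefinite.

Row-reducing A symmetrically gives the diagonal entries -14, 4/7.
Counting signs: 1 positive, 1 negative.
Hence Q is indefinite.

indefinite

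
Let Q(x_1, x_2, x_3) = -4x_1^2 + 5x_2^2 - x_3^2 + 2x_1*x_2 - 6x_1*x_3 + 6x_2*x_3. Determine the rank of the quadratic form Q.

The associated matrix is A = [[-4, 1, -3], [1, 5, 3], [-3, 3, -1]].
Symmetric row and column elimination reduces A to a congruent diagonal form with pivots -4, 21/4, 2/7.
So there are 2 positive, 1 negative pivots.
The rank is the number of nonzero pivots: 3.

3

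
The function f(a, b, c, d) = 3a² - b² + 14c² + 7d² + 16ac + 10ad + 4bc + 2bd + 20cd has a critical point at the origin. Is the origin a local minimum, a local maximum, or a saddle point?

saddle point

The Hessian at the origin is H = [[6, 0, 16, 10], [0, -2, 4, 2], [16, 4, 28, 20], [10, 2, 20, 14]].
Congruent diagonalization of H (simultaneous row and column reduction) yields pivots 6, -2, -20/3, 2/5.
That gives 2 positive, 2 negative pivots.
H is indefinite, so the origin is a saddle point.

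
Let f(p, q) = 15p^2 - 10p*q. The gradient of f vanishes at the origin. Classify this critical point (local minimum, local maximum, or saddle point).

saddle point

The Hessian at the origin is H = [[30, -10], [-10, 0]].
det H = 30·0 − (-10)² = -100 < 0, so H is indefinite.
Therefore the origin is a saddle point.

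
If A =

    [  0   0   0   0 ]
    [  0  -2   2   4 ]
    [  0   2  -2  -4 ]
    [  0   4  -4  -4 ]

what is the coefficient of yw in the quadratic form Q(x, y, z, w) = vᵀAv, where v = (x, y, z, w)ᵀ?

The coefficient of yw is A[2,4] + A[4,2] = 2·4 = 8.

8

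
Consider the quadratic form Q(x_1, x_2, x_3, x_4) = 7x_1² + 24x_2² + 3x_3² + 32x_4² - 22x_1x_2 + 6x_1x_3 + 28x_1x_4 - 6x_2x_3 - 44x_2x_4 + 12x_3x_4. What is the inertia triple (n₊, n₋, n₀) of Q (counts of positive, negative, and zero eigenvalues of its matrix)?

The symmetric matrix is A = [[7, -11, 3, 14], [-11, 24, -3, -22], [3, -3, 3, 6], [14, -22, 6, 32]].
Applying the same elementary operations to the rows and columns of A produces a congruent diagonal matrix with entries 7, 47/7, 60/47, 4.
That gives 4 positive pivots.

(4, 0, 0)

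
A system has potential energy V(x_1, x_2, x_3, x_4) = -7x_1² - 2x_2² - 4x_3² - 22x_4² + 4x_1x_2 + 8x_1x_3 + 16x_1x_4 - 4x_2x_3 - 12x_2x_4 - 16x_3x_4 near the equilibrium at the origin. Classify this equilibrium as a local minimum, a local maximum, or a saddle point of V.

The Hessian at the origin is H = [[-14, 4, 8, 16], [4, -4, -4, -12], [8, -4, -8, -16], [16, -12, -16, -44]].
Row-reducing H symmetrically gives the diagonal entries -14, -20/7, -12/5, -4.
So there are 4 negative pivots.
H is negative definite, so the origin is a strict local maximum.

local maximum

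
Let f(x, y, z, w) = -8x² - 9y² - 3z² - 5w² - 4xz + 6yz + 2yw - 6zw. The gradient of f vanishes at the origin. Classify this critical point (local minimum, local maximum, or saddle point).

The Hessian at the origin is H = [[-16, 0, -4, 0], [0, -18, 6, 2], [-4, 6, -6, -6], [0, 2, -6, -10]].
Symmetric row and column elimination reduces H to a congruent diagonal form with pivots -16, -18, -3, -8/27.
Counting signs: 4 negative.
H is negative definite, so the origin is a strict local maximum.

local maximum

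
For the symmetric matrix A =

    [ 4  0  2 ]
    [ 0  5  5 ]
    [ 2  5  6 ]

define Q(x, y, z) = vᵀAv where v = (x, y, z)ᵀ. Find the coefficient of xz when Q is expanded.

4

The coefficient of xz is A[1,3] + A[3,1] = 2·2 = 4.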